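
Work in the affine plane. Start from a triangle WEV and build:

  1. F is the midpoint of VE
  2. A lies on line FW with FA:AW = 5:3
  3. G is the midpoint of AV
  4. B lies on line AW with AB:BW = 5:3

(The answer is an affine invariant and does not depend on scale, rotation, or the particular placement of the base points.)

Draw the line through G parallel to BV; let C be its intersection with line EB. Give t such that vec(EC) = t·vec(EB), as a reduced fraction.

t = 41/44

Work in coordinates with W = (0, 0), E = (1, 0), V = (0, 1).
1. F is the midpoint of VE ⇒ F = (1/2, 1/2)
2. A lies on line FW with FA:AW = 5:3 ⇒ A = (3/16, 3/16)
3. G is the midpoint of AV ⇒ G = (3/32, 19/32)
4. B lies on line AW with AB:BW = 5:3 ⇒ B = (9/128, 9/128)
through G parallel to BV: direction (-9/128, 119/128); meets EB at C = (753/5632, 369/5632)
C = E + t·(B−E) with t = 41/44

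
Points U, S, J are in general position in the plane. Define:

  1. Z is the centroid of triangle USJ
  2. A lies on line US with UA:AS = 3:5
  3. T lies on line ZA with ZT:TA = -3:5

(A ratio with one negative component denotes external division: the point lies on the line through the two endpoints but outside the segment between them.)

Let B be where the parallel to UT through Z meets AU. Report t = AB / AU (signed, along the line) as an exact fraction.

t = 2/5

Set U = (0, 0), S = (1, 0), J = (0, 1); any affine frame gives the same invariant.
1. Z is the centroid of triangle USJ ⇒ Z = (1/3, 1/3)
2. A lies on line US with UA:AS = 3:5 ⇒ A = (3/8, 0)
3. T lies on line ZA with ZT:TA = -3:5 ⇒ T = (13/48, 5/6)
through Z parallel to UT: direction (13/48, 5/6); meets AU at B = (9/40, 0)
B = A + t·(U−A) with t = 2/5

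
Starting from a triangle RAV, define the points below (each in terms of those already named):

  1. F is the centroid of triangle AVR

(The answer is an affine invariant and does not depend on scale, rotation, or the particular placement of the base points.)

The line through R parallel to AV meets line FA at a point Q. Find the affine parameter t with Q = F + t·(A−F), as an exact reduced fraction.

Set R = (0, 0), A = (1, 0), V = (0, 1); any affine frame gives the same invariant.
1. F is the centroid of triangle AVR ⇒ F = (1/3, 1/3)
through R parallel to AV: direction (-1, 1); meets FA at Q = (-1, 1)
Q = F + t·(A−F) with t = -2

t = -2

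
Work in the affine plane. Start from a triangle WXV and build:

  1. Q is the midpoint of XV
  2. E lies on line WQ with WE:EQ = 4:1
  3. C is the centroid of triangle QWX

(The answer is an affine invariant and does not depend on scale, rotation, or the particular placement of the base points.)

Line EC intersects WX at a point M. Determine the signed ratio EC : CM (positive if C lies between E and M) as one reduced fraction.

EC:CM = 7/5

Set W = (0, 0), X = (1, 0), V = (0, 1); any affine frame gives the same invariant.
1. Q is the midpoint of XV ⇒ Q = (1/2, 1/2)
2. E lies on line WQ with WE:EQ = 4:1 ⇒ E = (2/5, 2/5)
3. C is the centroid of triangle QWX ⇒ C = (1/2, 1/6)
line EC meets WX at M = (4/7, 0)
C = E + t·(M−E) with t = 7/12, so EC:CM = 7/12:5/12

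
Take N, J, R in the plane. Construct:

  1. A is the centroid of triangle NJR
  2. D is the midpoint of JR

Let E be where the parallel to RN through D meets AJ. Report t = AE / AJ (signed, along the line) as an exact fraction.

Set N = (0, 0), J = (1, 0), R = (0, 1); any affine frame gives the same invariant.
1. A is the centroid of triangle NJR ⇒ A = (1/3, 1/3)
2. D is the midpoint of JR ⇒ D = (1/2, 1/2)
through D parallel to RN: direction (0, -1); meets AJ at E = (1/2, 1/4)
E = A + t·(J−A) with t = 1/4

t = 1/4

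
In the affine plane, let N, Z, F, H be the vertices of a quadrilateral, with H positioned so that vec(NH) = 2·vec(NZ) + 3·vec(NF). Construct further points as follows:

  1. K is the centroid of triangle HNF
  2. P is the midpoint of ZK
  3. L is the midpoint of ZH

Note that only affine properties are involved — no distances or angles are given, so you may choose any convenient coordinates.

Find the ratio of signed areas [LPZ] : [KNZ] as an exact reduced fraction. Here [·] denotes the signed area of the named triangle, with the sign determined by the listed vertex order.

Assign N = (0, 0), Z = (1, 0), F = (0, 1), H = (2, 3) — the answer is frame-independent, so this choice is without loss of generality.
1. K is the centroid of triangle HNF ⇒ K = (2/3, 4/3)
2. P is the midpoint of ZK ⇒ P = (5/6, 2/3)
3. L is the midpoint of ZH ⇒ L = (3/2, 3/2)
2·[LPZ] = 7/12, 2·[KNZ] = 4/3
[LPZ]:[KNZ] = 7/12:4/3 = 7/16

[LPZ]:[KNZ] = 7/16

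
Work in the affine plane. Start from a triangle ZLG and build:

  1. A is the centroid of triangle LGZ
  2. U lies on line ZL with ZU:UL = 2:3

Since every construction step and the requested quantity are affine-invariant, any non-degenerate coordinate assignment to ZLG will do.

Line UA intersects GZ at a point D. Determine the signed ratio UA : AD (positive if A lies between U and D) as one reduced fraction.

UA:AD = 1/5

Work in coordinates with Z = (0, 0), L = (1, 0), G = (0, 1).
1. A is the centroid of triangle LGZ ⇒ A = (1/3, 1/3)
2. U lies on line ZL with ZU:UL = 2:3 ⇒ U = (2/5, 0)
line UA meets GZ at D = (0, 2)
A = U + t·(D−U) with t = 1/6, so UA:AD = 1/6:5/6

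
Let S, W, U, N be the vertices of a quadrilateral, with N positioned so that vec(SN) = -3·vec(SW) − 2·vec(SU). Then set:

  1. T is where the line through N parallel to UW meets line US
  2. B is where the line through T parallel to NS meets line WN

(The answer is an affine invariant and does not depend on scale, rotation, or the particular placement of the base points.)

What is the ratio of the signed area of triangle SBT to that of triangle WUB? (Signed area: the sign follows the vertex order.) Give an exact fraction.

Choose coordinates S = (0, 0), W = (1, 0), U = (0, 1), N = (-3, -2).
1. T is where the line through N parallel to UW meets line US ⇒ T = (0, -5)
2. B is where the line through T parallel to NS meets line WN ⇒ B = (27, 13)
2·[SBT] = -135, 2·[WUB] = -39
[SBT]:[WUB] = -135:-39 = 45/13

[SBT]:[WUB] = 45/13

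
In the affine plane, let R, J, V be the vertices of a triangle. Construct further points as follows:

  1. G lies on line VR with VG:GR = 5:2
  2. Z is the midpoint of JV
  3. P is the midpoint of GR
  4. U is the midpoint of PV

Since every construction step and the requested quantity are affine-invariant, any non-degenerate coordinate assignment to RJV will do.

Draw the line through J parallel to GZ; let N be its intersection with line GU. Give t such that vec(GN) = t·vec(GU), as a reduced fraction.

t = -5/2

Work in coordinates with R = (0, 0), J = (1, 0), V = (0, 1).
1. G lies on line VR with VG:GR = 5:2 ⇒ G = (0, 2/7)
2. Z is the midpoint of JV ⇒ Z = (1/2, 1/2)
3. P is the midpoint of GR ⇒ P = (0, 1/7)
4. U is the midpoint of PV ⇒ U = (0, 4/7)
through J parallel to GZ: direction (1/2, 3/14); meets GU at N = (0, -3/7)
N = G + t·(U−G) with t = -5/2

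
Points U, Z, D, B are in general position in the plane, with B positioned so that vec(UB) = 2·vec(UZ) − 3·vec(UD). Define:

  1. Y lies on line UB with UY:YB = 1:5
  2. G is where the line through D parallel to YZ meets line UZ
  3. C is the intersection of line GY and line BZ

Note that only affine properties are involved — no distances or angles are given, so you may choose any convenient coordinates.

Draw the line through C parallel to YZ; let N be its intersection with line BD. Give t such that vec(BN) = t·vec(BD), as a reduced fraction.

t = 50/99

Set U = (0, 0), Z = (1, 0), D = (0, 1), B = (2, -3); any affine frame gives the same invariant.
1. Y lies on line UB with UY:YB = 1:5 ⇒ Y = (1/3, -1/2)
2. G is where the line through D parallel to YZ meets line UZ ⇒ G = (-4/3, 0)
3. C is the intersection of line GY and line BZ ⇒ C = (34/27, -7/9)
through C parallel to YZ: direction (2/3, 1/2); meets BD at N = (98/99, -97/99)
N = B + t·(D−B) with t = 50/99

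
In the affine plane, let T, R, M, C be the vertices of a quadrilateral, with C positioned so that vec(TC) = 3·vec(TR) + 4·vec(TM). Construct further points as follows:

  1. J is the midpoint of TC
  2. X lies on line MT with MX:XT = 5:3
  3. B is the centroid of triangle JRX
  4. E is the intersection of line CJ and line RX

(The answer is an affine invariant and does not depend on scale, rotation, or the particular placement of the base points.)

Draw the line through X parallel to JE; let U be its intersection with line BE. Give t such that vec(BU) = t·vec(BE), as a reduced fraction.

t = 50/23

Work in coordinates with T = (0, 0), R = (1, 0), M = (0, 1), C = (3, 4).
1. J is the midpoint of TC ⇒ J = (3/2, 2)
2. X lies on line MT with MX:XT = 5:3 ⇒ X = (0, 3/8)
3. B is the centroid of triangle JRX ⇒ B = (5/6, 19/24)
4. E is the intersection of line CJ and line RX ⇒ E = (9/41, 12/41)
through X parallel to JE: direction (-105/82, -70/41); meets BE at U = (-945/1886, -2211/7544)
U = B + t·(E−B) with t = 50/23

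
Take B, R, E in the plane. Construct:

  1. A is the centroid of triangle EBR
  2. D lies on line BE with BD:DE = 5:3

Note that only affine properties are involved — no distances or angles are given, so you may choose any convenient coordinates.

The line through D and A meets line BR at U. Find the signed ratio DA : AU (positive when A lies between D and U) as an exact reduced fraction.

Assign B = (0, 0), R = (1, 0), E = (0, 1) — the answer is frame-independent, so this choice is without loss of generality.
1. A is the centroid of triangle EBR ⇒ A = (1/3, 1/3)
2. D lies on line BE with BD:DE = 5:3 ⇒ D = (0, 5/8)
line DA meets BR at U = (5/7, 0)
A = D + t·(U−D) with t = 7/15, so DA:AU = 7/15:8/15

DA:AU = 7/8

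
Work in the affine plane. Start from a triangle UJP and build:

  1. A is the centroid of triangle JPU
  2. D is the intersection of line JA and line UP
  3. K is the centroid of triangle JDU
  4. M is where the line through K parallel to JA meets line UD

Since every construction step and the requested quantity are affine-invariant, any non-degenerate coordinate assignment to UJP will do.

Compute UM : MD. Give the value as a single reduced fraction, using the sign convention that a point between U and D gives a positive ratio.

Work in coordinates with U = (0, 0), J = (1, 0), P = (0, 1).
1. A is the centroid of triangle JPU ⇒ A = (1/3, 1/3)
2. D is the intersection of line JA and line UP ⇒ D = (0, 1/2)
3. K is the centroid of triangle JDU ⇒ K = (1/3, 1/6)
4. M is where the line through K parallel to JA meets line UD ⇒ M = (0, 1/3)
M = U + t·(D−U) with t = 2/3, so UM:MD = t:(1−t) = 2/3:1/3

UM:MD = 2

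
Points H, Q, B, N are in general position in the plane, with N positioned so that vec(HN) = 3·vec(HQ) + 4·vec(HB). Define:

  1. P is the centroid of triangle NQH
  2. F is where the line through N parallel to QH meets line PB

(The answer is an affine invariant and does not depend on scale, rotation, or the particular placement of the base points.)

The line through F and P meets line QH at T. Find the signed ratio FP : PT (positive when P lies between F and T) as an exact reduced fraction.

Set H = (0, 0), Q = (1, 0), B = (0, 1), N = (3, 4); any affine frame gives the same invariant.
1. P is the centroid of triangle NQH ⇒ P = (4/3, 4/3)
2. F is where the line through N parallel to QH meets line PB ⇒ F = (12, 4)
line FP meets QH at T = (-4, 0)
P = F + t·(T−F) with t = 2/3, so FP:PT = 2/3:1/3

FP:PT = 2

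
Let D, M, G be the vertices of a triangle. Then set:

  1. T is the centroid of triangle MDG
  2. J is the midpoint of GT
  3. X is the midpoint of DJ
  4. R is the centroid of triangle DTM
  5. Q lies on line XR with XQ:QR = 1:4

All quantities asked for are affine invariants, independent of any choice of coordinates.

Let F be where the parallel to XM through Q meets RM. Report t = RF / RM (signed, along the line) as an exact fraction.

Set D = (0, 0), M = (1, 0), G = (0, 1); any affine frame gives the same invariant.
1. T is the centroid of triangle MDG ⇒ T = (1/3, 1/3)
2. J is the midpoint of GT ⇒ J = (1/6, 2/3)
3. X is the midpoint of DJ ⇒ X = (1/12, 1/3)
4. R is the centroid of triangle DTM ⇒ R = (4/9, 1/9)
5. Q lies on line XR with XQ:QR = 1:4 ⇒ Q = (7/45, 13/45)
through Q parallel to XM: direction (11/12, -1/3); meets RM at F = (8/9, 1/45)
F = R + t·(M−R) with t = 4/5

t = 4/5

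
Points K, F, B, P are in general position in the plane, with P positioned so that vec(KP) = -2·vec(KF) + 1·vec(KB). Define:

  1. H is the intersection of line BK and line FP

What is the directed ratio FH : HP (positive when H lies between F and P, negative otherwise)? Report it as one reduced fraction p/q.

Choose coordinates K = (0, 0), F = (1, 0), B = (0, 1), P = (-2, 1).
1. H is the intersection of line BK and line FP ⇒ H = (0, 1/3)
H = F + t·(P−F) with t = 1/3, so FH:HP = t:(1−t) = 1/3:2/3

FH:HP = 1/2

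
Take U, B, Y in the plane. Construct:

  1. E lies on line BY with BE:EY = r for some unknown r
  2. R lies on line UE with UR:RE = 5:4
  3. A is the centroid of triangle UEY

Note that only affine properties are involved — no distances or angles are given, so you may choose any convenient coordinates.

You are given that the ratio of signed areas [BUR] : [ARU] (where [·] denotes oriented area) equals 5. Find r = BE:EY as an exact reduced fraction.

Assign U = (0, 0), B = (1, 0), Y = (0, 1) — the answer is frame-independent, so this choice is without loss of generality.
1. With BE:EY = r, write λ = r/(r+1) so E = B + λ·(Y−B); E is affine-linear in λ
2. R lies on line UE with UR:RE = 5:4 ⇒ R is an affine combination of earlier points and hence also affine-linear in λ
3. A is the centroid of triangle UEY ⇒ A is an affine combination of earlier points and hence also affine-linear in λ
Every point depending on E is an affine combination of E and λ-independent points, so each such coordinate is linear in λ; the λ² term in each signed area is a multiple of (Y−B)×(Y−B) = 0, so 2·[BUR] and 2·[ARU] are each linear in λ. Evaluating at λ=0 and λ=1:
  2·[BUR] = -5/9·λ,   2·[ARU] = 5/27·λ − 5/27
So [BUR]:[ARU] = (-5/9·λ) / (5/27·λ − 5/27). Setting this equal to 5:
  -5/9·λ = 5·(5/27·λ − 5/27)  ⇒  λ = 5/8
Then r = λ/(1−λ) = (5/8)/(3/8) = 5/3. Check: with r = 5/3, E = (3/8, 5/8) and [BUR]:[ARU] = 5 as required.

r = 5/3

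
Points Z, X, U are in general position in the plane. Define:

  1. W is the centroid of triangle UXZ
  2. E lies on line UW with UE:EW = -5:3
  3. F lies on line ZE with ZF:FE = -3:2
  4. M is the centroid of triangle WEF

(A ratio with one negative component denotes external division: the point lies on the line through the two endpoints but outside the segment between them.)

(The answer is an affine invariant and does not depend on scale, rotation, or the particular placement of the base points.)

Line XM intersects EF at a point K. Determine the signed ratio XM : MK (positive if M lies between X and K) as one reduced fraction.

XM:MK = 3

Work in coordinates with Z = (0, 0), X = (1, 0), U = (0, 1).
1. W is the centroid of triangle UXZ ⇒ W = (1/3, 1/3)
2. E lies on line UW with UE:EW = -5:3 ⇒ E = (5/6, -2/3)
3. F lies on line ZE with ZF:FE = -3:2 ⇒ F = (5/2, -2)
4. M is the centroid of triangle WEF ⇒ M = (11/9, -7/9)
line XM meets EF at K = (35/27, -28/27)
M = X + t·(K−X) with t = 3/4, so XM:MK = 3/4:1/4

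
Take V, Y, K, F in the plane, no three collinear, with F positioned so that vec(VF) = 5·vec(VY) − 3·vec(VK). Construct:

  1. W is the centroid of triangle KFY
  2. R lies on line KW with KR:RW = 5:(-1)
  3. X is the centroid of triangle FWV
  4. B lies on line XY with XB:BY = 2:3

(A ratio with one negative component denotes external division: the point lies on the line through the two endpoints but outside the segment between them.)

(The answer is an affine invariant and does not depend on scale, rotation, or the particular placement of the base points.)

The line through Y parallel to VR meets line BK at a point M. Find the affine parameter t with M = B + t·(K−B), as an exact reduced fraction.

t = 58/143

Assign V = (0, 0), Y = (1, 0), K = (0, 1), F = (5, -3) — the answer is frame-independent, so this choice is without loss of generality.
1. W is the centroid of triangle KFY ⇒ W = (2, -2/3)
2. R lies on line KW with KR:RW = 5:(-1) ⇒ R = (5/2, -13/12)
3. X is the centroid of triangle FWV ⇒ X = (7/3, -11/9)
4. B lies on line XY with XB:BY = 2:3 ⇒ B = (9/5, -11/15)
through Y parallel to VR: direction (5/2, -13/12); meets BK at M = (153/143, -1/33)
M = B + t·(K−B) with t = 58/143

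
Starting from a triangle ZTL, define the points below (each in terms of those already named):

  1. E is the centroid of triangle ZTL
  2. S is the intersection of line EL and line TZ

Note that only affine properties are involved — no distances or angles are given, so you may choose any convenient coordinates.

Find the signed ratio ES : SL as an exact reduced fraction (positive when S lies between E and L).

ES:SL = -1/3

Work in coordinates with Z = (0, 0), T = (1, 0), L = (0, 1).
1. E is the centroid of triangle ZTL ⇒ E = (1/3, 1/3)
2. S is the intersection of line EL and line TZ ⇒ S = (1/2, 0)
S = E + t·(L−E) with t = -1/2, so ES:SL = t:(1−t) = -1/2:3/2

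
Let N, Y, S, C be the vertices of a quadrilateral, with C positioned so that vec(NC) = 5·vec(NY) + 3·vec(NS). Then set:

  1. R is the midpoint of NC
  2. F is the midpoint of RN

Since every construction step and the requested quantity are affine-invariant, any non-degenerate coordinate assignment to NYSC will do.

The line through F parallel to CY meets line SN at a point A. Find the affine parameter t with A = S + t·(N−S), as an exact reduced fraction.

Choose coordinates N = (0, 0), Y = (1, 0), S = (0, 1), C = (5, 3).
1. R is the midpoint of NC ⇒ R = (5/2, 3/2)
2. F is the midpoint of RN ⇒ F = (5/4, 3/4)
through F parallel to CY: direction (-4, -3); meets SN at A = (0, -3/16)
A = S + t·(N−S) with t = 19/16

t = 19/16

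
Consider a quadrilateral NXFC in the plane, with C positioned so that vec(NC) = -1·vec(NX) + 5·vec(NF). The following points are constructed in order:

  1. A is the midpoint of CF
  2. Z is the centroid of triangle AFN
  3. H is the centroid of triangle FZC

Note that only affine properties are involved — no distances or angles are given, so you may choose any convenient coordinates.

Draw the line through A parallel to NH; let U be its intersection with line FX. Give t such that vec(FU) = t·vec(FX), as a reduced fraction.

t = -8/37

Work in coordinates with N = (0, 0), X = (1, 0), F = (0, 1), C = (-1, 5).
1. A is the midpoint of CF ⇒ A = (-1/2, 3)
2. Z is the centroid of triangle AFN ⇒ Z = (-1/6, 4/3)
3. H is the centroid of triangle FZC ⇒ H = (-7/18, 22/9)
through A parallel to NH: direction (-7/18, 22/9); meets FX at U = (-8/37, 45/37)
U = F + t·(X−F) with t = -8/37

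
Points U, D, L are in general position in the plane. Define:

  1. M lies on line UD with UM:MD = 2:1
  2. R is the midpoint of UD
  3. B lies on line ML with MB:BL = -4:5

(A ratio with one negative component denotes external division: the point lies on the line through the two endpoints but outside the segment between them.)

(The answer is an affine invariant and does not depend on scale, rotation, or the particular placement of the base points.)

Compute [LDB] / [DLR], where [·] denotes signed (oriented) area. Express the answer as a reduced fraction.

[LDB]:[DLR] = -10/3

Set U = (0, 0), D = (1, 0), L = (0, 1); any affine frame gives the same invariant.
1. M lies on line UD with UM:MD = 2:1 ⇒ M = (2/3, 0)
2. R is the midpoint of UD ⇒ R = (1/2, 0)
3. B lies on line ML with MB:BL = -4:5 ⇒ B = (10/3, -4)
2·[LDB] = -5/3, 2·[DLR] = 1/2
[LDB]:[DLR] = -5/3:1/2 = -10/3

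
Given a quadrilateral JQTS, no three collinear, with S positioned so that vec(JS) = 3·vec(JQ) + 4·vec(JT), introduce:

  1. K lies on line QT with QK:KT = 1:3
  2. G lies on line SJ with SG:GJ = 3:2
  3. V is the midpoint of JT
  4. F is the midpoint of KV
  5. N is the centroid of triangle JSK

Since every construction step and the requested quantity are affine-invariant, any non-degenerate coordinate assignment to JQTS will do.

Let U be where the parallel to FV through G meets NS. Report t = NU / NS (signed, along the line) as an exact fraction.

t = 1/19

Choose coordinates J = (0, 0), Q = (1, 0), T = (0, 1), S = (3, 4).
1. K lies on line QT with QK:KT = 1:3 ⇒ K = (3/4, 1/4)
2. G lies on line SJ with SG:GJ = 3:2 ⇒ G = (6/5, 8/5)
3. V is the midpoint of JT ⇒ V = (0, 1/2)
4. F is the midpoint of KV ⇒ F = (3/8, 3/8)
5. N is the centroid of triangle JSK ⇒ N = (5/4, 17/12)
through G parallel to FV: direction (-3/8, 1/8); meets NS at U = (51/38, 59/38)
U = N + t·(S−N) with t = 1/19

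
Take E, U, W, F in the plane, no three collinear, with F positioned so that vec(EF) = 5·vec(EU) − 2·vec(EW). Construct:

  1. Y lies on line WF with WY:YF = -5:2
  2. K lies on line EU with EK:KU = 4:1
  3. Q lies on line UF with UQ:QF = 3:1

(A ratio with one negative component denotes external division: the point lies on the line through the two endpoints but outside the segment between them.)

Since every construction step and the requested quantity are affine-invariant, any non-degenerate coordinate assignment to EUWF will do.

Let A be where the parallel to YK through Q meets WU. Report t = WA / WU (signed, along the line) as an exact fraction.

t = 85/106

Work in coordinates with E = (0, 0), U = (1, 0), W = (0, 1), F = (5, -2).
1. Y lies on line WF with WY:YF = -5:2 ⇒ Y = (25/3, -4)
2. K lies on line EU with EK:KU = 4:1 ⇒ K = (4/5, 0)
3. Q lies on line UF with UQ:QF = 3:1 ⇒ Q = (4, -3/2)
through Q parallel to YK: direction (-113/15, 4); meets WU at A = (85/106, 21/106)
A = W + t·(U−W) with t = 85/106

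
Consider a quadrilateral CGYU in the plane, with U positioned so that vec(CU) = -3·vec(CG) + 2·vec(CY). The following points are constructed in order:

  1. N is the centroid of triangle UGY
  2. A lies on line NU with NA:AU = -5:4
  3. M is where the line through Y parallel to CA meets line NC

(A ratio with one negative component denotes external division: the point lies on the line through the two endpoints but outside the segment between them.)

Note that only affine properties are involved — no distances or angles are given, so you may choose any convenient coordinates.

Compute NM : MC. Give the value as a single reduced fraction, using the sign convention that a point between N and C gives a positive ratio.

Choose coordinates C = (0, 0), G = (1, 0), Y = (0, 1), U = (-3, 2).
1. N is the centroid of triangle UGY ⇒ N = (-2/3, 1)
2. A lies on line NU with NA:AU = -5:4 ⇒ A = (-37/3, 6)
3. M is where the line through Y parallel to CA meets line NC ⇒ M = (-74/75, 37/25)
M = N + t·(C−N) with t = -12/25, so NM:MC = t:(1−t) = -12/25:37/25

NM:MC = -12/37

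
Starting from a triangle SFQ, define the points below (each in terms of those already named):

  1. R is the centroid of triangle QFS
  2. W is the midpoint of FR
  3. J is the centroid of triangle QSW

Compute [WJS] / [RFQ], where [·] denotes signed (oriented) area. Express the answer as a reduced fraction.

Set S = (0, 0), F = (1, 0), Q = (0, 1); any affine frame gives the same invariant.
1. R is the centroid of triangle QFS ⇒ R = (1/3, 1/3)
2. W is the midpoint of FR ⇒ W = (2/3, 1/6)
3. J is the centroid of triangle QSW ⇒ J = (2/9, 7/18)
2·[WJS] = 2/9, 2·[RFQ] = 1/3
[WJS]:[RFQ] = 2/9:1/3 = 2/3

[WJS]:[RFQ] = 2/3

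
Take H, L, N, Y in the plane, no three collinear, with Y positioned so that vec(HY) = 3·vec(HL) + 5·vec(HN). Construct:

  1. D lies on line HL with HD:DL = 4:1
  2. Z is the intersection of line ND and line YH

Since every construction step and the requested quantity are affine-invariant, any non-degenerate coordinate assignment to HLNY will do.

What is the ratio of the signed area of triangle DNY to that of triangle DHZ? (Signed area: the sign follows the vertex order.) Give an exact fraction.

Work in coordinates with H = (0, 0), L = (1, 0), N = (0, 1), Y = (3, 5).
1. D lies on line HL with HD:DL = 4:1 ⇒ D = (4/5, 0)
2. Z is the intersection of line ND and line YH ⇒ Z = (12/35, 4/7)
2·[DNY] = -31/5, 2·[DHZ] = -16/35
[DNY]:[DHZ] = -31/5:-16/35 = 217/16

[DNY]:[DHZ] = 217/16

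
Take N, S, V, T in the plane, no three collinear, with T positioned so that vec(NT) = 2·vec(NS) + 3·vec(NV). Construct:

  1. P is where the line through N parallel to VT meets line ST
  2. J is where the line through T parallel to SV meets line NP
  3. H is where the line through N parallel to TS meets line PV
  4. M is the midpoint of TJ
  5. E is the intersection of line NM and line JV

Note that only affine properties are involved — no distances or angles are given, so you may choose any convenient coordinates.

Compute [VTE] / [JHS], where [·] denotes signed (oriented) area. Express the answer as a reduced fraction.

[VTE]:[JHS] = -36/91

Choose coordinates N = (0, 0), S = (1, 0), V = (0, 1), T = (2, 3).
1. P is where the line through N parallel to VT meets line ST ⇒ P = (3/2, 3/2)
2. J is where the line through T parallel to SV meets line NP ⇒ J = (5/2, 5/2)
3. H is where the line through N parallel to TS meets line PV ⇒ H = (3/8, 9/8)
4. M is the midpoint of TJ ⇒ M = (9/4, 11/4)
5. E is the intersection of line NM and line JV ⇒ E = (45/28, 55/28)
2·[VTE] = -9/7, 2·[JHS] = 13/4
[VTE]:[JHS] = -9/7:13/4 = -36/91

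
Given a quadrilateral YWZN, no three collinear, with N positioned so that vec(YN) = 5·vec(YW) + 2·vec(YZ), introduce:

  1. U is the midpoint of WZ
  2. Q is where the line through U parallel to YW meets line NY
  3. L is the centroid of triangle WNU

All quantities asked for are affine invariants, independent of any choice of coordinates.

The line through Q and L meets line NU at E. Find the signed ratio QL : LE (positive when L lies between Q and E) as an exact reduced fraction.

QL:LE = 1/8

Assign Y = (0, 0), W = (1, 0), Z = (0, 1), N = (5, 2) — the answer is frame-independent, so this choice is without loss of generality.
1. U is the midpoint of WZ ⇒ U = (1/2, 1/2)
2. Q is where the line through U parallel to YW meets line NY ⇒ Q = (5/4, 1/2)
3. L is the centroid of triangle WNU ⇒ L = (13/6, 5/6)
line QL meets NU at E = (19/2, 7/2)
L = Q + t·(E−Q) with t = 1/9, so QL:LE = 1/9:8/9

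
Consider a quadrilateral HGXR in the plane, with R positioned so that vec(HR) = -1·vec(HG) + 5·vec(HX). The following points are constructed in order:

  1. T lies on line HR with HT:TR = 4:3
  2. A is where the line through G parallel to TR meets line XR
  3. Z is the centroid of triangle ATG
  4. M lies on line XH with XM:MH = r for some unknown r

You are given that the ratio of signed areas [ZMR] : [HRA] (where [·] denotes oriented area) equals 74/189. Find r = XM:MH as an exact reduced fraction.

r = 4/5

Work in coordinates with H = (0, 0), G = (1, 0), X = (0, 1), R = (-1, 5).
1. T lies on line HR with HT:TR = 4:3 ⇒ T = (-4/7, 20/7)
2. A is where the line through G parallel to TR meets line XR ⇒ A = (4, -15)
3. Z is the centroid of triangle ATG ⇒ Z = (31/21, -85/21)
4. With XM:MH = r, write λ = r/(r+1) so M = X + λ·(H−X); M is affine-linear in λ
Every point depending on M is an affine combination of M and λ-independent points, so each such coordinate is linear in λ; the λ² term in each signed area is a multiple of (H−X)×(H−X) = 0, so 2·[ZMR] and 2·[HRA] are each linear in λ. Evaluating at λ=0 and λ=1:
  2·[ZMR] = -52/21·λ − 6/7,   2·[HRA] = -5
So [ZMR]:[HRA] = (-52/21·λ − 6/7) / (-5). Setting this equal to 74/189:
  -52/21·λ − 6/7 = 74/189·(-5)  ⇒  λ = 4/9
Then r = λ/(1−λ) = (4/9)/(5/9) = 4/5. Check: with r = 4/5, M = (0, 5/9) and [ZMR]:[HRA] = 74/189 as required.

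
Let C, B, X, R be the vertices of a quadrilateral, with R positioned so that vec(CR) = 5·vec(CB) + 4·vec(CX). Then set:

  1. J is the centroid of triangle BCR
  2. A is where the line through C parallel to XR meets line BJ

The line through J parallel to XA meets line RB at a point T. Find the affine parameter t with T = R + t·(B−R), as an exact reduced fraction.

Set C = (0, 0), B = (1, 0), X = (0, 1), R = (5, 4); any affine frame gives the same invariant.
1. J is the centroid of triangle BCR ⇒ J = (2, 4/3)
2. A is where the line through C parallel to XR meets line BJ ⇒ A = (20/11, 12/11)
through J parallel to XA: direction (20/11, 1/11); meets RB at T = (134/57, 77/57)
T = R + t·(B−R) with t = 151/228

t = 151/228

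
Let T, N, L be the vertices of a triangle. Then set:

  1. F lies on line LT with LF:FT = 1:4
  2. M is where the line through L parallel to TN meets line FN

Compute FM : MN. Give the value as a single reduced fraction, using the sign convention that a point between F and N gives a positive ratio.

Set T = (0, 0), N = (1, 0), L = (0, 1); any affine frame gives the same invariant.
1. F lies on line LT with LF:FT = 1:4 ⇒ F = (0, 4/5)
2. M is where the line through L parallel to TN meets line FN ⇒ M = (-1/4, 1)
M = F + t·(N−F) with t = -1/4, so FM:MN = t:(1−t) = -1/4:5/4

FM:MN = -1/5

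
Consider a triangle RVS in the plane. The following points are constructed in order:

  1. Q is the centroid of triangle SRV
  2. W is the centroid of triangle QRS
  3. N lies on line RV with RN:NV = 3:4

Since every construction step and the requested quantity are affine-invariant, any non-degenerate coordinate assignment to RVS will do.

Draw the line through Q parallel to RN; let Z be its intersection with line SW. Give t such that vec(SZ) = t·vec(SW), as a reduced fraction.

Set R = (0, 0), V = (1, 0), S = (0, 1); any affine frame gives the same invariant.
1. Q is the centroid of triangle SRV ⇒ Q = (1/3, 1/3)
2. W is the centroid of triangle QRS ⇒ W = (1/9, 4/9)
3. N lies on line RV with RN:NV = 3:4 ⇒ N = (3/7, 0)
through Q parallel to RN: direction (3/7, 0); meets SW at Z = (2/15, 1/3)
Z = S + t·(W−S) with t = 6/5

t = 6/5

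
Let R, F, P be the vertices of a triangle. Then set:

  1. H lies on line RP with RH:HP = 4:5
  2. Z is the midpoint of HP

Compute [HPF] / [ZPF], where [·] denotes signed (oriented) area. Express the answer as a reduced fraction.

[HPF]:[ZPF] = 2

Work in coordinates with R = (0, 0), F = (1, 0), P = (0, 1).
1. H lies on line RP with RH:HP = 4:5 ⇒ H = (0, 4/9)
2. Z is the midpoint of HP ⇒ Z = (0, 13/18)
2·[HPF] = -5/9, 2·[ZPF] = -5/18
[HPF]:[ZPF] = -5/9:-5/18 = 2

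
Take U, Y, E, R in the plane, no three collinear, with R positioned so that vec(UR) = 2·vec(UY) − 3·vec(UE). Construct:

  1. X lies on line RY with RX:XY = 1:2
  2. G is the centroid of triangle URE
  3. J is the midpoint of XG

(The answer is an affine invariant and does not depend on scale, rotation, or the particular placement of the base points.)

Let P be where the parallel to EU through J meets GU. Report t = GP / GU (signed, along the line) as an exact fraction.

t = -3/4

Choose coordinates U = (0, 0), Y = (1, 0), E = (0, 1), R = (2, -3).
1. X lies on line RY with RX:XY = 1:2 ⇒ X = (5/3, -2)
2. G is the centroid of triangle URE ⇒ G = (2/3, -2/3)
3. J is the midpoint of XG ⇒ J = (7/6, -4/3)
through J parallel to EU: direction (0, -1); meets GU at P = (7/6, -7/6)
P = G + t·(U−G) with t = -3/4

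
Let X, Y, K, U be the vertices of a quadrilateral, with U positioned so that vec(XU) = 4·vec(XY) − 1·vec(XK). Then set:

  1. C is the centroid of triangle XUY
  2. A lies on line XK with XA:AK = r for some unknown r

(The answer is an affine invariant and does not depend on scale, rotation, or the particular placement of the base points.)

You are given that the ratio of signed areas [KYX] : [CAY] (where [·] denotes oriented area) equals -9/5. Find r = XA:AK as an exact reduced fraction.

Choose coordinates X = (0, 0), Y = (1, 0), K = (0, 1), U = (4, -1).
1. C is the centroid of triangle XUY ⇒ C = (5/3, -1/3)
2. With XA:AK = r, write λ = r/(r+1) so A = X + λ·(K−X); A is affine-linear in λ
Every point depending on A is an affine combination of A and λ-independent points, so each such coordinate is linear in λ; the λ² term in each signed area is a multiple of (K−X)×(K−X) = 0, so 2·[KYX] and 2·[CAY] are each linear in λ. Evaluating at λ=0 and λ=1:
  2·[KYX] = -1,   2·[CAY] = 2/3·λ − 1/3
So [KYX]:[CAY] = (-1) / (2/3·λ − 1/3). Setting this equal to -9/5:
  -1 = -9/5·(2/3·λ − 1/3)  ⇒  λ = 4/3
Then r = λ/(1−λ) = (4/3)/(-1/3) = -4. Check: with r = -4, A = (0, 4/3) and [KYX]:[CAY] = -9/5 as required.

r = -4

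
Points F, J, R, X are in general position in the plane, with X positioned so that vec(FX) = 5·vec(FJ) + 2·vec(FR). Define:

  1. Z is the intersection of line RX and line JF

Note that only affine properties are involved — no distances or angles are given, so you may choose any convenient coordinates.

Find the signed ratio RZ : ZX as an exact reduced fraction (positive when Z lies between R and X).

Set F = (0, 0), J = (1, 0), R = (0, 1), X = (5, 2); any affine frame gives the same invariant.
1. Z is the intersection of line RX and line JF ⇒ Z = (-5, 0)
Z = R + t·(X−R) with t = -1, so RZ:ZX = t:(1−t) = -1:2

RZ:ZX = -1/2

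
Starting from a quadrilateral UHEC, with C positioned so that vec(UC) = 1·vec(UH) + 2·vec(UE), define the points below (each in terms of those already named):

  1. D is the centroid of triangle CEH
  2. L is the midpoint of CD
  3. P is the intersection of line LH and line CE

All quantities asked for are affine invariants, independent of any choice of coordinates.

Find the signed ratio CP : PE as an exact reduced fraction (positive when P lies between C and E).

Choose coordinates U = (0, 0), H = (1, 0), E = (0, 1), C = (1, 2).
1. D is the centroid of triangle CEH ⇒ D = (2/3, 1)
2. L is the midpoint of CD ⇒ L = (5/6, 3/2)
3. P is the intersection of line LH and line CE ⇒ P = (4/5, 9/5)
P = C + t·(E−C) with t = 1/5, so CP:PE = t:(1−t) = 1/5:4/5

CP:PE = 1/4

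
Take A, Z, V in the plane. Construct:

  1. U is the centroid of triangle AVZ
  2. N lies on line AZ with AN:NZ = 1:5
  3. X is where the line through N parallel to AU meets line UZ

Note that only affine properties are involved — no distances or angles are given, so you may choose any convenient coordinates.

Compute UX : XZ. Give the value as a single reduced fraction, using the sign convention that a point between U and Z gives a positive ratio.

UX:XZ = 1/5

Set A = (0, 0), Z = (1, 0), V = (0, 1); any affine frame gives the same invariant.
1. U is the centroid of triangle AVZ ⇒ U = (1/3, 1/3)
2. N lies on line AZ with AN:NZ = 1:5 ⇒ N = (1/6, 0)
3. X is where the line through N parallel to AU meets line UZ ⇒ X = (4/9, 5/18)
X = U + t·(Z−U) with t = 1/6, so UX:XZ = t:(1−t) = 1/6:5/6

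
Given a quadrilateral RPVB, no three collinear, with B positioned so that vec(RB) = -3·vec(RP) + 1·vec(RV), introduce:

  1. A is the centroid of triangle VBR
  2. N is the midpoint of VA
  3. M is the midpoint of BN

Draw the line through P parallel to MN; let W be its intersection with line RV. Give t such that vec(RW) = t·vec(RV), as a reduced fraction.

Set R = (0, 0), P = (1, 0), V = (0, 1), B = (-3, 1); any affine frame gives the same invariant.
1. A is the centroid of triangle VBR ⇒ A = (-1, 2/3)
2. N is the midpoint of VA ⇒ N = (-1/2, 5/6)
3. M is the midpoint of BN ⇒ M = (-7/4, 11/12)
through P parallel to MN: direction (5/4, -1/12); meets RV at W = (0, 1/15)
W = R + t·(V−R) with t = 1/15

t = 1/15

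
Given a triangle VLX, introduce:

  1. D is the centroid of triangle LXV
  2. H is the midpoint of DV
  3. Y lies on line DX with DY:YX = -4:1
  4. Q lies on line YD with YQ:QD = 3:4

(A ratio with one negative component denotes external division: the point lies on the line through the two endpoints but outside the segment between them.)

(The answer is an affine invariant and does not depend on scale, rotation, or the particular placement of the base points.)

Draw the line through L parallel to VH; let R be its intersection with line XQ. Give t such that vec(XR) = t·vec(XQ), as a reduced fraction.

Set V = (0, 0), L = (1, 0), X = (0, 1); any affine frame gives the same invariant.
1. D is the centroid of triangle LXV ⇒ D = (1/3, 1/3)
2. H is the midpoint of DV ⇒ H = (1/6, 1/6)
3. Y lies on line DX with DY:YX = -4:1 ⇒ Y = (-1/9, 11/9)
4. Q lies on line YD with YQ:QD = 3:4 ⇒ Q = (5/63, 53/63)
through L parallel to VH: direction (1/6, 1/6); meets XQ at R = (2/3, -1/3)
R = X + t·(Q−X) with t = 42/5

t = 42/5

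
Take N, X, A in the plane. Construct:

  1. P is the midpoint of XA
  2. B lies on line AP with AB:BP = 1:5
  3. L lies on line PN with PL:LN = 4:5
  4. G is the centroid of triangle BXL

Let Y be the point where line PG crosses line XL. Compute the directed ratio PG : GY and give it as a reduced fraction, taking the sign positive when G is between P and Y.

PG:GY = 7/11

Work in coordinates with N = (0, 0), X = (1, 0), A = (0, 1).
1. P is the midpoint of XA ⇒ P = (1/2, 1/2)
2. B lies on line AP with AB:BP = 1:5 ⇒ B = (1/12, 11/12)
3. L lies on line PN with PL:LN = 4:5 ⇒ L = (5/18, 5/18)
4. G is the centroid of triangle BXL ⇒ G = (49/108, 43/108)
line PG meets XL at Y = (8/21, 5/21)
G = P + t·(Y−P) with t = 7/18, so PG:GY = 7/18:11/18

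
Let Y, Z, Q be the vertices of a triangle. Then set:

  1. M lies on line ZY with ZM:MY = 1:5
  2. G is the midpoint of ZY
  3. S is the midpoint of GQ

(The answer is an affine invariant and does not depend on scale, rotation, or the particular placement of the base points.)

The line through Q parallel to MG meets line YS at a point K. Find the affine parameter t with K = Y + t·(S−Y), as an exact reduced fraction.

Work in coordinates with Y = (0, 0), Z = (1, 0), Q = (0, 1).
1. M lies on line ZY with ZM:MY = 1:5 ⇒ M = (5/6, 0)
2. G is the midpoint of ZY ⇒ G = (1/2, 0)
3. S is the midpoint of GQ ⇒ S = (1/4, 1/2)
through Q parallel to MG: direction (-1/3, 0); meets YS at K = (1/2, 1)
K = Y + t·(S−Y) with t = 2

t = 2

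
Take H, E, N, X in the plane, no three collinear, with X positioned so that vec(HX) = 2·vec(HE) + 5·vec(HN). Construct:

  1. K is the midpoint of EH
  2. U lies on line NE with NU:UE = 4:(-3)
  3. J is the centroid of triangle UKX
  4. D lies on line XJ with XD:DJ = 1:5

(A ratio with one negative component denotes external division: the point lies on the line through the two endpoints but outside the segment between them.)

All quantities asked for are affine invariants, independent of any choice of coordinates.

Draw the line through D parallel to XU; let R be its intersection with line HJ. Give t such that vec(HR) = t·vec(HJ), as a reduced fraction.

t = 223/168

Assign H = (0, 0), E = (1, 0), N = (0, 1), X = (2, 5) — the answer is frame-independent, so this choice is without loss of generality.
1. K is the midpoint of EH ⇒ K = (1/2, 0)
2. U lies on line NE with NU:UE = 4:(-3) ⇒ U = (4, -3)
3. J is the centroid of triangle UKX ⇒ J = (13/6, 2/3)
4. D lies on line XJ with XD:DJ = 1:5 ⇒ D = (73/36, 77/18)
through D parallel to XU: direction (2, -8); meets HJ at R = (2899/1008, 223/252)
R = H + t·(J−H) with t = 223/168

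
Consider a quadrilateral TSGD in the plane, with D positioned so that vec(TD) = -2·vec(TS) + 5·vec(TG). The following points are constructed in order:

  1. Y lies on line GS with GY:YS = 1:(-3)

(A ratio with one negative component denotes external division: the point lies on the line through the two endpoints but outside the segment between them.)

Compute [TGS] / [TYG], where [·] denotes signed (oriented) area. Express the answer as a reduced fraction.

Assign T = (0, 0), S = (1, 0), G = (0, 1), D = (-2, 5) — the answer is frame-independent, so this choice is without loss of generality.
1. Y lies on line GS with GY:YS = 1:(-3) ⇒ Y = (-1/2, 3/2)
2·[TGS] = -1, 2·[TYG] = -1/2
[TGS]:[TYG] = -1:-1/2 = 2

[TGS]:[TYG] = 2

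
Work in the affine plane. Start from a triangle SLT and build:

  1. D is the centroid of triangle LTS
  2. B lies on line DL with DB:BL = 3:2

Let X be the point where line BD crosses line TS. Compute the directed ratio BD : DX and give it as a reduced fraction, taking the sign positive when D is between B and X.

Work in coordinates with S = (0, 0), L = (1, 0), T = (0, 1).
1. D is the centroid of triangle LTS ⇒ D = (1/3, 1/3)
2. B lies on line DL with DB:BL = 3:2 ⇒ B = (11/15, 2/15)
line BD meets TS at X = (0, 1/2)
D = B + t·(X−B) with t = 6/11, so BD:DX = 6/11:5/11

BD:DX = 6/5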